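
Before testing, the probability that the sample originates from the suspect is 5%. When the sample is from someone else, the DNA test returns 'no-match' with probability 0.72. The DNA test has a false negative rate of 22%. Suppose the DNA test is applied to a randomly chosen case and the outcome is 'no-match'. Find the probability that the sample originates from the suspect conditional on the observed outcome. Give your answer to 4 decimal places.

P(H | E) ≈ 0.0158

Write H for 'the sample originates from the suspect'. Prior odds H:¬H = 0.05/0.95 = 0.052632. For the 'no-match' outcome, the likelihood ratio is 0.22/0.72 = 0.30556.
Posterior odds = 0.052632 × 0.30556 = 0.016082, so P(H|E) = 0.016082/(1+0.016082) = 0.0158.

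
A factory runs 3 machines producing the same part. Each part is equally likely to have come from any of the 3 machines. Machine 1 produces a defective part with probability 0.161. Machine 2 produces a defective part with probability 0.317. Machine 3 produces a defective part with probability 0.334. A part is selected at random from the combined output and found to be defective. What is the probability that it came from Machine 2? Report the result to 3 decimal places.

Posterior probability ≈ 0.390

Tabulate prior·likelihood by source: [1] prior 0.333333, lik 0.161, product 0.05367; [2] prior 0.333333, lik 0.317, product 0.1057; [3] prior 0.333333, lik 0.334, product 0.1113.
Normalizing constant = 0.27067; the posterior for Machine 2 is its product over the sum, 0.1057/0.27067 = 0.390.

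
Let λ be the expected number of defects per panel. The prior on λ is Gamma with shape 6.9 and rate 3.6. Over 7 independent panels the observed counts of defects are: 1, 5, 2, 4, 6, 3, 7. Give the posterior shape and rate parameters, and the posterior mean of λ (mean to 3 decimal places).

Posterior: Gamma(shape=34.9, rate=10.6); mean ≈ 3.292

The Poisson likelihood adds the total count to the shape and the number of exposure periods to the rate. Here ∑xᵢ = 28 and n = 7, so shape 6.9→34.9 and rate 3.6→10.6.
Posterior mean = shape/rate = 34.9/10.6 = 3.292.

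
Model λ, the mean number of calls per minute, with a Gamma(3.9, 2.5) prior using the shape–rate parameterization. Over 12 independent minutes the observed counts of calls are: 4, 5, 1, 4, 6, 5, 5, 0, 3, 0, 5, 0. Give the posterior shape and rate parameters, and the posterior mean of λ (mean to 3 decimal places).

Posterior: Gamma(shape=41.9, rate=14.5); mean ≈ 2.890

The Poisson likelihood adds the total count to the shape and the number of exposure periods to the rate. Here ∑xᵢ = 38 and n = 12, so shape 3.9→41.9 and rate 2.5→14.5.
Posterior mean = shape/rate = 41.9/14.5 = 2.890.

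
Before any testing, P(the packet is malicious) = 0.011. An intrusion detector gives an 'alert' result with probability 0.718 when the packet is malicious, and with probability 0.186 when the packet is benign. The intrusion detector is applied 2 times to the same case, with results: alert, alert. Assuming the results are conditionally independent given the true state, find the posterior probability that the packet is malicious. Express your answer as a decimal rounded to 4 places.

Posterior P(H) ≈ 0.1422

With H the event that the packet is malicious, the joint likelihood of the observed sequence is P(data|H) = 0.718·0.718 = 0.51552 and P(data|¬H) = 0.186·0.186 = 0.034596.
Bayes: P(H|data) = 0.011·0.51552 / (0.011·0.51552 + 0.989·0.034596) = 0.0056708/0.039886 = 0.1422.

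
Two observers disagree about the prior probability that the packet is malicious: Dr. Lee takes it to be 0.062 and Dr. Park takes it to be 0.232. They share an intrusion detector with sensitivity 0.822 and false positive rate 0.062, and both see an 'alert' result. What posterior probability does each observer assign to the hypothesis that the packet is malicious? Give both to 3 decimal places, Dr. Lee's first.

Dr. Lee: 0.467; Dr. Park: 0.800

P('+'|H) = 0.822, P('+'|¬H) = 0.062.
Dr. Lee: numerator 0.822·0.062 = 0.050964; evidence = 0.050964+0.062·0.938 = 0.10912; posterior = 0.467.
Dr. Park: numerator 0.822·0.232 = 0.19070; evidence = 0.19070+0.062·0.768 = 0.23832; posterior = 0.800.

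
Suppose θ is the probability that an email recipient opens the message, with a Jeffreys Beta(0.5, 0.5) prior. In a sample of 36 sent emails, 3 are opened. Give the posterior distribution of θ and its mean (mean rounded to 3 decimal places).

Posterior: Beta(3.5, 33.5); mean ≈ 0.095

Observing 3 successes and 33 failures updates Beta(0.5, 0.5) by adding the success and failure counts to the two shape parameters: α = 0.5+3 = 3.5, β = 0.5+33 = 33.5.
E[θ | data] = 3.5/(3.5+33.5) = 0.095.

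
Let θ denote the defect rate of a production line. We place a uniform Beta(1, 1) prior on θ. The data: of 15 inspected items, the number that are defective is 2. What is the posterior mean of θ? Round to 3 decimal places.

Observing 2 successes and 13 failures updates Beta(1, 1) by adding the success and failure counts to the two shape parameters: α = 1+2 = 3, β = 1+13 = 14.
Posterior mean = α/(α+β) = 3/17 = 0.176.

Posterior mean ≈ 0.176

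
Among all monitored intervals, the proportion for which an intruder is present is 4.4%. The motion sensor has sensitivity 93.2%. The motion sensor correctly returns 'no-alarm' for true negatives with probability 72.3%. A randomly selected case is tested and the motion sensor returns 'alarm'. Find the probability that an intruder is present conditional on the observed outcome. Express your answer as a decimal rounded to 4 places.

P(H | E) ≈ 0.1341

Let H be the event that an intruder is present. P(H) = 0.044, so P(¬H) = 0.956. With E the 'alarm' result, P(E|H) = 0.932 and P(E|¬H) = 0.277.
P(E) = 0.932·0.044 + 0.277·0.956 = 0.041008 + 0.26481 = 0.30582.
By Bayes' theorem, P(H|E) = 0.041008 / 0.30582 = 0.1341.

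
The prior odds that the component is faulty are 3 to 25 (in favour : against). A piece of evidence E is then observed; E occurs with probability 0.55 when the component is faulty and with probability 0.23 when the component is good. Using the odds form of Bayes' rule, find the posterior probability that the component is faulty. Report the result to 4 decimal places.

Posterior probability ≈ 0.2230

Prior odds = 3/25 = 0.12000.
Likelihood ratio for E = 0.55/0.23 = 2.3913.
Posterior odds = prior odds × LR = 0.28696.
Posterior probability = odds/(1+odds) = 0.28696/1.2870 = 0.2230.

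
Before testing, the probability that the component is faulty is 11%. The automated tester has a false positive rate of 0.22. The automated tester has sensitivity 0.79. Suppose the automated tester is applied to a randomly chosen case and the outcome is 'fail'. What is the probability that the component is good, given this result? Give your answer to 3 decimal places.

Let H be the event that the component is faulty. P(H) = 0.11, so P(¬H) = 0.89. With E the 'fail' result, P(E|H) = 0.79 and P(E|¬H) = 0.22.
P(E) = 0.79·0.11 + 0.22·0.89 = 0.086900 + 0.19580 = 0.28270.
By Bayes' theorem, P(H|E) = 0.086900 / 0.28270 = 0.307. Hence P(¬H|E) = 1 − 0.307 = 0.693.

P(¬H | E) ≈ 0.693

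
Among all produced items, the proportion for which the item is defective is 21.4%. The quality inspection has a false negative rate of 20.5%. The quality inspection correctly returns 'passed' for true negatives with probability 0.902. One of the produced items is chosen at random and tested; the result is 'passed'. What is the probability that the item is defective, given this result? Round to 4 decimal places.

Write H for 'the item is defective'. Prior odds H:¬H = 0.214/0.786 = 0.27226. For the 'passed' outcome, the likelihood ratio is 0.205/0.902 = 0.22727.
Posterior odds = 0.27226 × 0.22727 = 0.061878, so P(H|E) = 0.061878/(1+0.061878) = 0.0583.

P(H | E) ≈ 0.0583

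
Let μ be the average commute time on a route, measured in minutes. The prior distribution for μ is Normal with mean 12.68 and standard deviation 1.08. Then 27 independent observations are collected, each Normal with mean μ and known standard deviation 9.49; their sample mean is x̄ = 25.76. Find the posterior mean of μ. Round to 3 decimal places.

With known σ, the Normal prior is conjugate. Weight on the data is w = (n/σ²)/(n/σ² + 1/τ₀²) = 0.299800/(0.299800+0.857339) = 0.25909.
Posterior mean = w·x̄ + (1−w)·μ₀ = 0.25909·25.76 + 0.74091·12.68 = 16.069.

Posterior mean ≈ 16.069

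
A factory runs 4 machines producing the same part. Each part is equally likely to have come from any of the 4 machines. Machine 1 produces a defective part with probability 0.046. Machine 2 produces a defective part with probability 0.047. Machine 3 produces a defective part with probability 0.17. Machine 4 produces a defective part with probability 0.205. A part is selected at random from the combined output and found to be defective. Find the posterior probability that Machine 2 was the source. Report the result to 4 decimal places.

Posterior probability ≈ 0.1004

P(defective|M1) = 0.046; P(defective|M2) = 0.047; P(defective|M3) = 0.17; P(defective|M4) = 0.205.
Prior × likelihood for each source: 0.25·0.046=0.01150, 0.25·0.047=0.01175, 0.25·0.17=0.04250, 0.25·0.205=0.05125. Summing gives P(defective) = 0.11700.
P(Machine 2 | defective) = 0.01175 / 0.11700 = 0.1004.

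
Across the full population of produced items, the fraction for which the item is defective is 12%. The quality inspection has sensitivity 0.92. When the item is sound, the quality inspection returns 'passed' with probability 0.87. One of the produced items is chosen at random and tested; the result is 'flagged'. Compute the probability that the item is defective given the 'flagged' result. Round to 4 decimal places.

P(H | E) ≈ 0.4911

Write H for 'the item is defective'. Prior odds H:¬H = 0.12/0.88 = 0.13636. For the 'flagged' outcome, the likelihood ratio is 0.92/0.13 = 7.0769.
Posterior odds = 0.13636 × 7.0769 = 0.96503, so P(H|E) = 0.96503/(1+0.96503) = 0.4911.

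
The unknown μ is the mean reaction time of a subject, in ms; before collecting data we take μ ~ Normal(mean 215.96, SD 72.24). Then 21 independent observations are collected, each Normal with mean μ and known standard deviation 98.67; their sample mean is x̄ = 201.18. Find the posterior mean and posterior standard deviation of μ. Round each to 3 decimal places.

Posterior mean ≈ 202.386; posterior SD ≈ 20.635

With known σ, the Normal prior is conjugate. Weight on the data is w = (n/σ²)/(n/σ² + 1/τ₀²) = 0.00215699/(0.00215699+0.00019162) = 0.91841.
Posterior mean = w·x̄ + (1−w)·μ₀ = 0.91841·201.18 + 0.081589·215.96 = 202.386. Posterior variance = 1/(0.00215699+0.00019162) = 425.783, so SD = 20.635.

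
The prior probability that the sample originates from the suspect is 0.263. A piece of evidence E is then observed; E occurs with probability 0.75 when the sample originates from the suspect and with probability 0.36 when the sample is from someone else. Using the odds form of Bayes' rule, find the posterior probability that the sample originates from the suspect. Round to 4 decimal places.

Prior odds = 0.263/(1−0.263) = 0.35685.
Likelihood ratio for E = 0.75/0.36 = 2.0833.
Posterior odds = prior odds × LR = 0.74344.
Posterior probability = odds/(1+odds) = 0.74344/1.7434 = 0.4264.

Posterior probability ≈ 0.4264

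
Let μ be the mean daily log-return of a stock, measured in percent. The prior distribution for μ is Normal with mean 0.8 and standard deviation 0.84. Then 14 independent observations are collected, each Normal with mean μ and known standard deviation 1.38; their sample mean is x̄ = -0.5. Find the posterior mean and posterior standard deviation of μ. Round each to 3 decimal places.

Prior precision 1/τ₀² = 1/0.84² = 1.41723; data precision n/σ² = 14/1.38² = 7.35140.
Posterior precision = 1.41723 + 7.35140 = 8.76863, giving posterior SD = 1/√8.76863 = 0.338.
Posterior mean = (1.41723·0.8 + 7.35140·-0.5) / 8.76863 = -0.290.

Posterior mean ≈ -0.290; posterior SD ≈ 0.338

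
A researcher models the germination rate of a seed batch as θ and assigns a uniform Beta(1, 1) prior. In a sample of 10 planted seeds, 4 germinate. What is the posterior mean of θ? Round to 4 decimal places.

Posterior mean ≈ 0.4167

The binomial likelihood is conjugate to the Beta prior: with 4 successes and 6 failures, the posterior is Beta(1+4, 1+6) = Beta(5, 7).
Posterior mean = α/(α+β) = 5/12 = 0.4167.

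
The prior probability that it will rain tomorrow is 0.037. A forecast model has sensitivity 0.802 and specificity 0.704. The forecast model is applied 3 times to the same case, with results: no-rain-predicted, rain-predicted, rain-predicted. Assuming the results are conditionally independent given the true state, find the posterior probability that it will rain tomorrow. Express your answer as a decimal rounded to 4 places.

Posterior P(H) ≈ 0.0735

With H the event that it will rain tomorrow, the joint likelihood of the observed sequence is P(data|H) = 0.198·0.802·0.802 = 0.12735 and P(data|¬H) = 0.704·0.296·0.296 = 0.061682.
Bayes: P(H|data) = 0.037·0.12735 / (0.037·0.12735 + 0.963·0.061682) = 0.0047121/0.064112 = 0.0735.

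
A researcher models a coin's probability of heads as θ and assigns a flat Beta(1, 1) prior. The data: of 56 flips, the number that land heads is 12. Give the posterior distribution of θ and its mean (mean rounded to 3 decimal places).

Posterior: Beta(13, 45); mean ≈ 0.224

The binomial likelihood is conjugate to the Beta prior: with 12 successes and 44 failures, the posterior is Beta(1+12, 1+44) = Beta(13, 45).
E[θ | data] = 13/(13+45) = 0.224.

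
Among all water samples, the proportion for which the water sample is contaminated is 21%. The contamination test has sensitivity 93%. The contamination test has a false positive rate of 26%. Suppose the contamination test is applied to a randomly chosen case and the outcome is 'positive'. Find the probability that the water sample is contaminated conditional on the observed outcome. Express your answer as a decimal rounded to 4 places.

Let H be the event that the water sample is contaminated. P(H) = 0.21, so P(¬H) = 0.79. With E the 'positive' result, P(E|H) = 0.93 and P(E|¬H) = 0.26.
P(E) = 0.93·0.21 + 0.26·0.79 = 0.19530 + 0.20540 = 0.40070.
By Bayes' theorem, P(H|E) = 0.19530 / 0.40070 = 0.4874.

P(H | E) ≈ 0.4874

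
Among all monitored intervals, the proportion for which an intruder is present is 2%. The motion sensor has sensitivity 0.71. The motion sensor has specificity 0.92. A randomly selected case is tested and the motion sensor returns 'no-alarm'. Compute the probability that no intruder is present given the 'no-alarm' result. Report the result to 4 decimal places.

P(¬H | E) ≈ 0.9936

Write H for 'an intruder is present'. Prior odds H:¬H = 0.02/0.98 = 0.020408. For the 'no-alarm' outcome, the likelihood ratio is 0.29/0.92 = 0.31522.
Posterior odds = 0.020408 × 0.31522 = 0.0064330, so P(H|E) = 0.0064330/(1+0.0064330) = 0.0064. Then P(¬H|E) = 1 − 0.0064 = 0.9936.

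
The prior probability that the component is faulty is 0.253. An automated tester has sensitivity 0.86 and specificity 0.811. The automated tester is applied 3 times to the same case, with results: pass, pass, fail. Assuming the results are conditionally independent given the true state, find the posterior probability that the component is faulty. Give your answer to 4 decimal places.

Posterior P(H) ≈ 0.0439

With H the event that the component is faulty, the joint likelihood of the observed sequence is P(data|H) = 0.14·0.14·0.86 = 0.016856 and P(data|¬H) = 0.811·0.811·0.189 = 0.12431.
Bayes: P(H|data) = 0.253·0.016856 / (0.253·0.016856 + 0.747·0.12431) = 0.0042646/0.097124 = 0.0439.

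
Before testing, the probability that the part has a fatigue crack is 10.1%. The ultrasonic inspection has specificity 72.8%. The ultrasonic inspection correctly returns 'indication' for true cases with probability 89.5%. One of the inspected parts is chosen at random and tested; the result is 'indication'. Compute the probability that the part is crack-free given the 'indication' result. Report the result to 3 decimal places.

Let H be the event that the part has a fatigue crack. P(H) = 0.101, so P(¬H) = 0.899. With E the 'indication' result, P(E|H) = 0.895 and P(E|¬H) = 0.272.
P(E) = 0.895·0.101 + 0.272·0.899 = 0.090395 + 0.24453 = 0.33492.
By Bayes' theorem, P(H|E) = 0.090395 / 0.33492 = 0.270. Hence P(¬H|E) = 1 − 0.270 = 0.730.

P(¬H | E) ≈ 0.730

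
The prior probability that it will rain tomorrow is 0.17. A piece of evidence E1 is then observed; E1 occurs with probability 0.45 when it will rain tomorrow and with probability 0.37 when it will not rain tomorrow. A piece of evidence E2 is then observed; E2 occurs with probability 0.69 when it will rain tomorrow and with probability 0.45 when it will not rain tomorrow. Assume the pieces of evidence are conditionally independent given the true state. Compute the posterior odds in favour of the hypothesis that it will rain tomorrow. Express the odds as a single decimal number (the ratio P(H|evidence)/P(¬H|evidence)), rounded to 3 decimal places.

Prior odds = 0.17/(1−0.17) = 0.20482.
Likelihood ratio for E1 = 0.45/0.37 = 1.2162.
Likelihood ratio for E2 = 0.69/0.45 = 1.5333.
Posterior odds = prior odds × LR₁ × LR₂ = 0.38196.

Posterior odds ≈ 0.382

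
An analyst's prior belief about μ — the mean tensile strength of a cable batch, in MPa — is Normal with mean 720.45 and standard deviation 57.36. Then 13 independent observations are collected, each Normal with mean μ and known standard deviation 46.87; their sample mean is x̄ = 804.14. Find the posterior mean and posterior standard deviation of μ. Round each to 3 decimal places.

With known σ, the Normal prior is conjugate. Weight on the data is w = (n/σ²)/(n/σ² + 1/τ₀²) = 0.00591771/(0.00591771+0.00030394) = 0.95115.
Posterior mean = w·x̄ + (1−w)·μ₀ = 0.95115·804.14 + 0.048851·720.45 = 800.052. Posterior variance = 1/(0.00591771+0.00030394) = 160.729, so SD = 12.678.

Posterior mean ≈ 800.052; posterior SD ≈ 12.678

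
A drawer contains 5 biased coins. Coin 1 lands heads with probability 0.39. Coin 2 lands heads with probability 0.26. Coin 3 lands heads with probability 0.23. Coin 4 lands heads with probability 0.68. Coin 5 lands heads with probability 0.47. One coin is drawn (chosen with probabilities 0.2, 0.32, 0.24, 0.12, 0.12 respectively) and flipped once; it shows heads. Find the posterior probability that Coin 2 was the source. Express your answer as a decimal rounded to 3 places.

Tabulate prior·likelihood by source: [1] prior 0.2, lik 0.39, product 0.07800; [2] prior 0.32, lik 0.26, product 0.08320; [3] prior 0.24, lik 0.23, product 0.05520; [4] prior 0.12, lik 0.68, product 0.08160; [5] prior 0.12, lik 0.47, product 0.05640.
Normalizing constant = 0.35440; the posterior for Coin 2 is its product over the sum, 0.08320/0.35440 = 0.235.

Posterior probability ≈ 0.235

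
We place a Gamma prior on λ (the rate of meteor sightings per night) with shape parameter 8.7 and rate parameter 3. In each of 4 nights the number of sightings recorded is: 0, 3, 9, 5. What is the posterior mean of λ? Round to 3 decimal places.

The Poisson likelihood adds the total count to the shape and the number of exposure periods to the rate. Here ∑xᵢ = 17 and n = 4, so shape 8.7→25.7 and rate 3→7.
E[λ | data] = 25.7/7 = 3.671.

Posterior mean ≈ 3.671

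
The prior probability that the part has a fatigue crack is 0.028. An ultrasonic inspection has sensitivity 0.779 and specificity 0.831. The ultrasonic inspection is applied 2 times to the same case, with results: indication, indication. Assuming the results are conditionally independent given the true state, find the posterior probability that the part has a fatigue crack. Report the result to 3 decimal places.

Let H be the event that the part has a fatigue crack; start with P(H) = 0.028. P('indication'|H) = 0.779, P('indication'|¬H) = 0.169.
Update on result 1 ('indication'): P(H) ← 0.779·0.0280 / (0.779·0.0280 + 0.169·0.9720) = 0.021812/0.18608 = 0.1172.
Update on result 2 ('indication'): P(H) ← 0.779·0.1172 / (0.779·0.1172 + 0.169·0.8828) = 0.091313/0.24050 = 0.3797.

Posterior P(H) ≈ 0.380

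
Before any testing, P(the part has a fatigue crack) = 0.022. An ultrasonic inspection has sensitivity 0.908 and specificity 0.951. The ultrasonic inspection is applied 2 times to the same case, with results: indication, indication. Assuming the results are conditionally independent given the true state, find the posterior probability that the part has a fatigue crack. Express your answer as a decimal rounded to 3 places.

Posterior P(H) ≈ 0.885

With H the event that the part has a fatigue crack, the joint likelihood of the observed sequence is P(data|H) = 0.908·0.908 = 0.82446 and P(data|¬H) = 0.049·0.049 = 0.0024010.
Bayes: P(H|data) = 0.022·0.82446 / (0.022·0.82446 + 0.978·0.0024010) = 0.018138/0.020486 = 0.8854.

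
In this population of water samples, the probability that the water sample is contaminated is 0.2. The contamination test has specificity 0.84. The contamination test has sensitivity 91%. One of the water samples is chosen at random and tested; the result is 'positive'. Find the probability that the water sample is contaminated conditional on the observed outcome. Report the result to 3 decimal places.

P(H | E) ≈ 0.587

Write H for 'the water sample is contaminated'. Prior odds H:¬H = 0.2/0.8 = 0.25000. For the 'positive' outcome, the likelihood ratio is 0.91/0.16 = 5.6875.
Posterior odds = 0.25000 × 5.6875 = 1.4219, so P(H|E) = 1.4219/(1+1.4219) = 0.587.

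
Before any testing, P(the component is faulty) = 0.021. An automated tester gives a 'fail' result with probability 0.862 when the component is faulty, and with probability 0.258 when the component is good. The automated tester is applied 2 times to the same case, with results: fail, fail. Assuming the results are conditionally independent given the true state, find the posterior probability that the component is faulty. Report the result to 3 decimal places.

Posterior P(H) ≈ 0.193

Let H be the event that the component is faulty; start with P(H) = 0.021. P('fail'|H) = 0.862, P('fail'|¬H) = 0.258.
Update on result 1 ('fail'): P(H) ← 0.862·0.0210 / (0.862·0.0210 + 0.258·0.9790) = 0.018102/0.27068 = 0.0669.
Update on result 2 ('fail'): P(H) ← 0.862·0.0669 / (0.862·0.0669 + 0.258·0.9331) = 0.057646/0.29839 = 0.1932.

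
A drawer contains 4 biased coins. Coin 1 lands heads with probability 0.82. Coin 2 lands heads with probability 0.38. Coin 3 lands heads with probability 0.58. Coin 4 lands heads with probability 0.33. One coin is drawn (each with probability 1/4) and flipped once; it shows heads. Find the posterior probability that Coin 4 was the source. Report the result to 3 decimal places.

Posterior probability ≈ 0.156

P(heads|C1) = 0.82; P(heads|C2) = 0.38; P(heads|C3) = 0.58; P(heads|C4) = 0.33.
Prior × likelihood for each source: 0.25·0.82=0.2050, 0.25·0.38=0.09500, 0.25·0.58=0.1450, 0.25·0.33=0.08250. Summing gives P(heads) = 0.52750.
P(Coin 4 | heads) = 0.08250 / 0.52750 = 0.156.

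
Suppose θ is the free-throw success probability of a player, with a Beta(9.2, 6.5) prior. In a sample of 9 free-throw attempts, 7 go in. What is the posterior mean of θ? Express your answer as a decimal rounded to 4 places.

The binomial likelihood is conjugate to the Beta prior: with 7 successes and 2 failures, the posterior is Beta(9.2+7, 6.5+2) = Beta(16.2, 8.5).
Posterior mean = α/(α+β) = 16.2/24.7 = 0.6559.

Posterior mean ≈ 0.6559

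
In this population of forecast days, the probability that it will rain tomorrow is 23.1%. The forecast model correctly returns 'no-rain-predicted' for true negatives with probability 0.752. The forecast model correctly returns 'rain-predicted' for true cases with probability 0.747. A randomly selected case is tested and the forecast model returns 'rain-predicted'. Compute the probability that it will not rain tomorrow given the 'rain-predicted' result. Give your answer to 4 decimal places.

Let H be the event that it will rain tomorrow. P(H) = 0.231, so P(¬H) = 0.769. With E the 'rain-predicted' result, P(E|H) = 0.747 and P(E|¬H) = 0.248.
P(E) = 0.747·0.231 + 0.248·0.769 = 0.17256 + 0.19071 = 0.36327.
By Bayes' theorem, P(H|E) = 0.17256 / 0.36327 = 0.4750. Hence P(¬H|E) = 1 − 0.4750 = 0.5250.

P(¬H | E) ≈ 0.5250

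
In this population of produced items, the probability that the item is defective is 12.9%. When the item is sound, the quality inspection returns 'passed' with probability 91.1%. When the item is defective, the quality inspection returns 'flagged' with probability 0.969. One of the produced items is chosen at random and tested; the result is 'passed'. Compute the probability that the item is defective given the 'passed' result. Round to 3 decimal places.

Write H for 'the item is defective'. Prior odds H:¬H = 0.129/0.871 = 0.14811. For the 'passed' outcome, the likelihood ratio is 0.031/0.911 = 0.034029.
Posterior odds = 0.14811 × 0.034029 = 0.0050398, so P(H|E) = 0.0050398/(1+0.0050398) = 0.005.

P(H | E) ≈ 0.005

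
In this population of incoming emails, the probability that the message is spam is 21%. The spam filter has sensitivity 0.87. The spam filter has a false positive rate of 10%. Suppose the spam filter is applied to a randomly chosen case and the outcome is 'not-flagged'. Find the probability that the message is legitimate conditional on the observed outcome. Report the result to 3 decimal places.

Write H for 'the message is spam'. Prior odds H:¬H = 0.21/0.79 = 0.26582. For the 'not-flagged' outcome, the likelihood ratio is 0.13/0.9 = 0.14444.
Posterior odds = 0.26582 × 0.14444 = 0.038397, so P(H|E) = 0.038397/(1+0.038397) = 0.037. Then P(¬H|E) = 1 − 0.037 = 0.963.

P(¬H | E) ≈ 0.963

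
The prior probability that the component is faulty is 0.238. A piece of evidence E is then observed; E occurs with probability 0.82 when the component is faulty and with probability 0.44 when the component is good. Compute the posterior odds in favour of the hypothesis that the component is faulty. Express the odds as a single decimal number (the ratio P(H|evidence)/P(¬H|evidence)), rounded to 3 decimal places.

Prior odds = 0.238/(1−0.238) = 0.31234.
Likelihood ratio for E = 0.82/0.44 = 1.8636.
Posterior odds = prior odds × LR = 0.58208.

Posterior odds ≈ 0.582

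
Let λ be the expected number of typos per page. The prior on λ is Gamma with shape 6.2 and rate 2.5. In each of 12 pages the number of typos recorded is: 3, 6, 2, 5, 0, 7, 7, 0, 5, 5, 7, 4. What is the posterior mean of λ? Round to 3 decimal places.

Posterior mean ≈ 3.945

The Poisson likelihood adds the total count to the shape and the number of exposure periods to the rate. Here ∑xᵢ = 51 and n = 12, so shape 6.2→57.2 and rate 2.5→14.5.
Posterior mean = shape/rate = 57.2/14.5 = 3.945.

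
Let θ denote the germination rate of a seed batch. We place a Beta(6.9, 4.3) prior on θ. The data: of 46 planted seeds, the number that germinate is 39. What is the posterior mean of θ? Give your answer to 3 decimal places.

Posterior mean ≈ 0.802

The binomial likelihood is conjugate to the Beta prior: with 39 successes and 7 failures, the posterior is Beta(6.9+39, 4.3+7) = Beta(45.9, 11.3).
Posterior mean = α/(α+β) = 45.9/57.2 = 0.802.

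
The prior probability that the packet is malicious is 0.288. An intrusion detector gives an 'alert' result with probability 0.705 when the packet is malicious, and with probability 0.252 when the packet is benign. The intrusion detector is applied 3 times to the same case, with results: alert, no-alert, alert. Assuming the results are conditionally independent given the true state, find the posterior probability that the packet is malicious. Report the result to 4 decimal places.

With H the event that the packet is malicious, the joint likelihood of the observed sequence is P(data|H) = 0.705·0.295·0.705 = 0.14662 and P(data|¬H) = 0.252·0.748·0.252 = 0.047501.
Bayes: P(H|data) = 0.288·0.14662 / (0.288·0.14662 + 0.712·0.047501) = 0.042227/0.076048 = 0.5553.

Posterior P(H) ≈ 0.5553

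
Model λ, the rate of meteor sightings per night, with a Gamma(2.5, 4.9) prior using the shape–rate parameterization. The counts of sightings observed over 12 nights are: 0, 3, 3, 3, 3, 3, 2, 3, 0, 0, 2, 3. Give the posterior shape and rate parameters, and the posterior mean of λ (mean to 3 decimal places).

The Poisson likelihood adds the total count to the shape and the number of exposure periods to the rate. Here ∑xᵢ = 25 and n = 12, so shape 2.5→27.5 and rate 4.9→16.9.
Posterior mean = shape/rate = 27.5/16.9 = 1.627.

Posterior: Gamma(shape=27.5, rate=16.9); mean ≈ 1.627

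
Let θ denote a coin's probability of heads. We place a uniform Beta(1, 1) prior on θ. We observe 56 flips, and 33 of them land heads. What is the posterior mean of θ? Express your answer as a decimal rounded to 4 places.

Observing 33 successes and 23 failures updates Beta(1, 1) by adding the success and failure counts to the two shape parameters: α = 1+33 = 34, β = 1+23 = 24.
Posterior mean = α/(α+β) = 34/58 = 0.5862.

Posterior mean ≈ 0.5862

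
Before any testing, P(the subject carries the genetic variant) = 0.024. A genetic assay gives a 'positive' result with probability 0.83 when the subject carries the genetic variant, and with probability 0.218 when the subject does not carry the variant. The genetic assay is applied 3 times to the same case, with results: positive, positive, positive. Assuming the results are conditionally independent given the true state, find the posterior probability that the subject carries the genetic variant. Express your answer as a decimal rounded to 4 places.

Posterior P(H) ≈ 0.5758

With H the event that the subject carries the genetic variant, the joint likelihood of the observed sequence is P(data|H) = 0.83·0.83·0.83 = 0.57179 and P(data|¬H) = 0.218·0.218·0.218 = 0.010360.
Bayes: P(H|data) = 0.024·0.57179 / (0.024·0.57179 + 0.976·0.010360) = 0.013723/0.023834 = 0.5758.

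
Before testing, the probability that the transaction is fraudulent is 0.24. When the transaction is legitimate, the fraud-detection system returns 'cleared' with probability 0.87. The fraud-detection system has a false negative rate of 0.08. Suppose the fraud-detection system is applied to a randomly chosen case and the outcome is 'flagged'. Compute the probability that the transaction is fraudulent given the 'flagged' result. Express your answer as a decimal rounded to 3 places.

Let H be the event that the transaction is fraudulent. P(H) = 0.24, so P(¬H) = 0.76. With E the 'flagged' result, P(E|H) = 0.92 and P(E|¬H) = 0.13.
P(E) = 0.92·0.24 + 0.13·0.76 = 0.22080 + 0.098800 = 0.31960.
By Bayes' theorem, P(H|E) = 0.22080 / 0.31960 = 0.691.

P(H | E) ≈ 0.691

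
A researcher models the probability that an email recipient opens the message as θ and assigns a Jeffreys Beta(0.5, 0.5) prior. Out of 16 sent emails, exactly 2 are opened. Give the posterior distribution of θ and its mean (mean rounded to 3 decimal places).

Posterior: Beta(2.5, 14.5); mean ≈ 0.147

The binomial likelihood is conjugate to the Beta prior: with 2 successes and 14 failures, the posterior is Beta(0.5+2, 0.5+14) = Beta(2.5, 14.5).
Posterior mean = α/(α+β) = 2.5/17 = 0.147.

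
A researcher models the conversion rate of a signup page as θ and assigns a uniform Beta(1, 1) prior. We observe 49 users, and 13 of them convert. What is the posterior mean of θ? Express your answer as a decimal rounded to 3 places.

Posterior mean ≈ 0.275

The binomial likelihood is conjugate to the Beta prior: with 13 successes and 36 failures, the posterior is Beta(1+13, 1+36) = Beta(14, 37).
E[θ | data] = 14/(14+37) = 0.275.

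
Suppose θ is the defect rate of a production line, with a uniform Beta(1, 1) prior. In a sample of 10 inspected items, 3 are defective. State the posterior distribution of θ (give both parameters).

The binomial likelihood is conjugate to the Beta prior: with 3 successes and 7 failures, the posterior is Beta(1+3, 1+7) = Beta(4, 8).

Posterior: Beta(4, 8)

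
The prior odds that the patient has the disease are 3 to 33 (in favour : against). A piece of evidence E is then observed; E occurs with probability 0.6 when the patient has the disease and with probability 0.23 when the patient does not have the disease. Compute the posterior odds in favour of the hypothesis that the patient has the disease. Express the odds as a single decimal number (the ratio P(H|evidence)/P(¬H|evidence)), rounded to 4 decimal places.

Posterior odds ≈ 0.2372

Prior odds = 3/33 = 0.090909.
Likelihood ratio for E = 0.6/0.23 = 2.6087.
Posterior odds = prior odds × LR = 0.23715.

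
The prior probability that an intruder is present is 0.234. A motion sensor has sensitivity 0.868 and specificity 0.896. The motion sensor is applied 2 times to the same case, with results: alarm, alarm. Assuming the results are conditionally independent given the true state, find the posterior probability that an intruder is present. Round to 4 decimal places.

Let H be the event that an intruder is present; start with P(H) = 0.234. P('alarm'|H) = 0.868, P('alarm'|¬H) = 0.104.
Update on result 1 ('alarm'): P(H) ← 0.868·0.2340 / (0.868·0.2340 + 0.104·0.7660) = 0.20311/0.28278 = 0.7183.
Update on result 2 ('alarm'): P(H) ← 0.868·0.7183 / (0.868·0.7183 + 0.104·0.2817) = 0.62347/0.65276 = 0.9551.

Posterior P(H) ≈ 0.9551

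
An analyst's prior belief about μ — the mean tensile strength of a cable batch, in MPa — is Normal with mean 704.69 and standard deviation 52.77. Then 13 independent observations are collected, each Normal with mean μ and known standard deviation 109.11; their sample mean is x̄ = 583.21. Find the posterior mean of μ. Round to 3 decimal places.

With known σ, the Normal prior is conjugate. Weight on the data is w = (n/σ²)/(n/σ² + 1/τ₀²) = 0.00109198/(0.00109198+0.00035911) = 0.75252.
Posterior mean = w·x̄ + (1−w)·μ₀ = 0.75252·583.21 + 0.24748·704.69 = 613.273.

Posterior mean ≈ 613.273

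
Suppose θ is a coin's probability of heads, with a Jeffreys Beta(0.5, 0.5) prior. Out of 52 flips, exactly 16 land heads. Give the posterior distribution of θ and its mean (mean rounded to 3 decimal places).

Posterior: Beta(16.5, 36.5); mean ≈ 0.311

The binomial likelihood is conjugate to the Beta prior: with 16 successes and 36 failures, the posterior is Beta(0.5+16, 0.5+36) = Beta(16.5, 36.5).
E[θ | data] = 16.5/(16.5+36.5) = 0.311.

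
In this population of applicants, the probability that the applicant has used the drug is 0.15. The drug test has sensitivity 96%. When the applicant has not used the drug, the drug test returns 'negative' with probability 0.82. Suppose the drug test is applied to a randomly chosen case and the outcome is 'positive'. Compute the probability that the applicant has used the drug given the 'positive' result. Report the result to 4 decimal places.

Write H for 'the applicant has used the drug'. Prior odds H:¬H = 0.15/0.85 = 0.17647. For the 'positive' outcome, the likelihood ratio is 0.96/0.18 = 5.3333.
Posterior odds = 0.17647 × 5.3333 = 0.94118, so P(H|E) = 0.94118/(1+0.94118) = 0.4848.

P(H | E) ≈ 0.4848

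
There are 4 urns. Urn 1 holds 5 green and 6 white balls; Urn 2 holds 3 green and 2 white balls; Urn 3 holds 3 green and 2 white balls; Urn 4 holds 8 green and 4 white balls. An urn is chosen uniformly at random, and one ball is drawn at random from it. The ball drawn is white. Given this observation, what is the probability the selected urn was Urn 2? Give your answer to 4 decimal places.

P(white|Urn 1) = 0.5455; P(white|Urn 2) = 0.4; P(white|Urn 3) = 0.4; P(white|Urn 4) = 0.3333.
Prior × likelihood for each source: 0.25·0.5455=0.1364, 0.25·0.4=0.1000, 0.25·0.4=0.1000, 0.25·0.3333=0.08333. Summing gives P(white) = 0.41970.
P(Urn 2 | white) = 0.1000 / 0.41970 = 0.2383.

Posterior probability ≈ 0.2383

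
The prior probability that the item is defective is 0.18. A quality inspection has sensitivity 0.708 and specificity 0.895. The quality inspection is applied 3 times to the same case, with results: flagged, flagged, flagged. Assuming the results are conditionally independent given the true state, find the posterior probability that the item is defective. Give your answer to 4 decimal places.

Let H be the event that the item is defective; start with P(H) = 0.18. P('flagged'|H) = 0.708, P('flagged'|¬H) = 0.105.
Update on result 1 ('flagged'): P(H) ← 0.708·0.1800 / (0.708·0.1800 + 0.105·0.8200) = 0.12744/0.21354 = 0.5968.
Update on result 2 ('flagged'): P(H) ← 0.708·0.5968 / (0.708·0.5968 + 0.105·0.4032) = 0.42253/0.46487 = 0.9089.
Update on result 3 ('flagged'): P(H) ← 0.708·0.9089 / (0.708·0.9089 + 0.105·0.0911) = 0.64352/0.65308 = 0.9854.

Posterior P(H) ≈ 0.9854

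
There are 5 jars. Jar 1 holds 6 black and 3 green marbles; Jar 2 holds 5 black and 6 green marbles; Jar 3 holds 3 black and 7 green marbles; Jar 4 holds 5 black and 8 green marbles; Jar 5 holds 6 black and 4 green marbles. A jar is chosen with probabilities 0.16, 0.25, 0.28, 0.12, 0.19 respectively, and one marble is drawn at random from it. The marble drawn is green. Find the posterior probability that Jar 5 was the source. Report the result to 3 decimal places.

Posterior probability ≈ 0.142

P(green|Jar 1) = 0.3333; P(green|Jar 2) = 0.5455; P(green|Jar 3) = 0.7; P(green|Jar 4) = 0.6154; P(green|Jar 5) = 0.4.
Prior × likelihood for each source: 0.16·0.3333=0.05333, 0.25·0.5455=0.1364, 0.28·0.7=0.1960, 0.12·0.6154=0.07385, 0.19·0.4=0.07600. Summing gives P(green) = 0.53554.
P(Jar 5 | green) = 0.07600 / 0.53554 = 0.142.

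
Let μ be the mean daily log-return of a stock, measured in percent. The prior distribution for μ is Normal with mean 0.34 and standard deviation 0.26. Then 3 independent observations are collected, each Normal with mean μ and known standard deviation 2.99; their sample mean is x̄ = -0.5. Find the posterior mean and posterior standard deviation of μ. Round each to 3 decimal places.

Prior precision 1/τ₀² = 1/0.26² = 14.7929; data precision n/σ² = 3/2.99² = 0.335567.
Posterior precision = 14.7929 + 0.335567 = 15.1285, giving posterior SD = 1/√15.1285 = 0.257.
Posterior mean = (14.7929·0.34 + 0.335567·-0.5) / 15.1285 = 0.321.

Posterior mean ≈ 0.321; posterior SD ≈ 0.257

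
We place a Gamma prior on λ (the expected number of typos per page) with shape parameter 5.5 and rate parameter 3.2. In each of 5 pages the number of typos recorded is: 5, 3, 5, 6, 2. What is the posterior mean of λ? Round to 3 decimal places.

Posterior mean ≈ 3.232

The Poisson likelihood adds the total count to the shape and the number of exposure periods to the rate. Here ∑xᵢ = 21 and n = 5, so shape 5.5→26.5 and rate 3.2→8.2.
Posterior mean = shape/rate = 26.5/8.2 = 3.232.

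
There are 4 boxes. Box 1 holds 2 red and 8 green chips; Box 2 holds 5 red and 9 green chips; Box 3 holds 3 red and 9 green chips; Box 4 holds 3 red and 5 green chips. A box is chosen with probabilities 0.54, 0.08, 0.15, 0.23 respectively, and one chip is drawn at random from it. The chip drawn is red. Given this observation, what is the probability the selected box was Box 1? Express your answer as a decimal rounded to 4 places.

Posterior probability ≈ 0.4149

P(red|Box 1) = 0.2; P(red|Box 2) = 0.3571; P(red|Box 3) = 0.25; P(red|Box 4) = 0.375.
Prior × likelihood for each source: 0.54·0.2=0.1080, 0.08·0.3571=0.02857, 0.15·0.25=0.03750, 0.23·0.375=0.08625. Summing gives P(red) = 0.26032.
P(Box 1 | red) = 0.1080 / 0.26032 = 0.4149.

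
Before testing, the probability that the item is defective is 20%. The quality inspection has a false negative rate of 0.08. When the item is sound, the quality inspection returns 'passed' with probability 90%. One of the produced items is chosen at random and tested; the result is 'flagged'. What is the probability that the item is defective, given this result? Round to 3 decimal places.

P(H | E) ≈ 0.697

Let H be the event that the item is defective. P(H) = 0.2, so P(¬H) = 0.8. With E the 'flagged' result, P(E|H) = 0.92 and P(E|¬H) = 0.1.
P(E) = 0.92·0.2 + 0.1·0.8 = 0.18400 + 0.080000 = 0.26400.
By Bayes' theorem, P(H|E) = 0.18400 / 0.26400 = 0.697.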